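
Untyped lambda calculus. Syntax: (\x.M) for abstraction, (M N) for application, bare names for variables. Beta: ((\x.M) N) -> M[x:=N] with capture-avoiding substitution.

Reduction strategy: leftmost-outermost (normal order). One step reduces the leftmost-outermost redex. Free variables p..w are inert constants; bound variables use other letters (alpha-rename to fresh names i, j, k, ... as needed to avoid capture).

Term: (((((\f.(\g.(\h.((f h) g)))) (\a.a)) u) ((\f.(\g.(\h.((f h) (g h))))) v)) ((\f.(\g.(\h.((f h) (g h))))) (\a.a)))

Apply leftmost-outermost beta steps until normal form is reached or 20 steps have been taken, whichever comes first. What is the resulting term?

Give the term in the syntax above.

Step 0: (((((\f.(\g.(\h.((f h) g)))) (\a.a)) u) ((\f.(\g.(\h.((f h) (g h))))) v)) ((\f.(\g.(\h.((f h) (g h))))) (\a.a)))
Step 1: ((((\g.(\h.(((\a.a) h) g))) u) ((\f.(\g.(\h.((f h) (g h))))) v)) ((\f.(\g.(\h.((f h) (g h))))) (\a.a)))
Step 2: (((\h.(((\a.a) h) u)) ((\f.(\g.(\h.((f h) (g h))))) v)) ((\f.(\g.(\h.((f h) (g h))))) (\a.a)))
Step 3: ((((\a.a) ((\f.(\g.(\h.((f h) (g h))))) v)) u) ((\f.(\g.(\h.((f h) (g h))))) (\a.a)))
Step 4: ((((\f.(\g.(\h.((f h) (g h))))) v) u) ((\f.(\g.(\h.((f h) (g h))))) (\a.a)))
Step 5: (((\g.(\h.((v h) (g h)))) u) ((\f.(\g.(\h.((f h) (g h))))) (\a.a)))
Step 6: ((\h.((v h) (u h))) ((\f.(\g.(\h.((f h) (g h))))) (\a.a)))
Step 7: ((v ((\f.(\g.(\h.((f h) (g h))))) (\a.a))) (u ((\f.(\g.(\h.((f h) (g h))))) (\a.a))))
Step 8: ((v (\g.(\h.(((\a.a) h) (g h))))) (u ((\f.(\g.(\h.((f h) (g h))))) (\a.a))))
Step 9: ((v (\g.(\h.(h (g h))))) (u ((\f.(\g.(\h.((f h) (g h))))) (\a.a))))
Step 10: ((v (\g.(\h.(h (g h))))) (u (\g.(\h.(((\a.a) h) (g h))))))
Step 11: ((v (\g.(\h.(h (g h))))) (u (\g.(\h.(h (g h))))))

Answer: ((v (\g.(\h.(h (g h))))) (u (\g.(\h.(h (g h))))))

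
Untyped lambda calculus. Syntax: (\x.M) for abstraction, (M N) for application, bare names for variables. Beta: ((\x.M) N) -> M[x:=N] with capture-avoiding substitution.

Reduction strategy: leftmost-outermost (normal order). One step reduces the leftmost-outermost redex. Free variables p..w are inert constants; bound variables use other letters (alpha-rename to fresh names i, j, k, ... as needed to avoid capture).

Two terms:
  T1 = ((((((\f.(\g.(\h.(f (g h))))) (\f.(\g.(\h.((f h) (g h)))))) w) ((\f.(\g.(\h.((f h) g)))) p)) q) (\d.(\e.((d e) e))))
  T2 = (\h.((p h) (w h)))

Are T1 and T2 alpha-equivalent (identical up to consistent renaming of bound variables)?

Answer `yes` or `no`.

Term 1: ((((((\f.(\g.(\h.(f (g h))))) (\f.(\g.(\h.((f h) (g h)))))) w) ((\f.(\g.(\h.((f h) g)))) p)) q) (\d.(\e.((d e) e))))
Term 2: (\h.((p h) (w h)))
Alpha-equivalence: compare structure up to binder renaming.
Result: False

Answer: no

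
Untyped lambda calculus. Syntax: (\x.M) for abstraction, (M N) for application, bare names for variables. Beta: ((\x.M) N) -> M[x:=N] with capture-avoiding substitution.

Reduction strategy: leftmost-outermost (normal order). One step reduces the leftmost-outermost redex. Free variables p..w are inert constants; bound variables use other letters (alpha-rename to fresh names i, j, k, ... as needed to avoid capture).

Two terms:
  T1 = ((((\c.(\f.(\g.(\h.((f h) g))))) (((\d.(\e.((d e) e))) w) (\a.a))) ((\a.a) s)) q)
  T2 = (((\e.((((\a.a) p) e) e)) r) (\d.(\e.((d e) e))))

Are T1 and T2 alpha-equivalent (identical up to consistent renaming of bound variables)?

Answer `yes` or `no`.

Answer: no

Derivation:
Term 1: ((((\c.(\f.(\g.(\h.((f h) g))))) (((\d.(\e.((d e) e))) w) (\a.a))) ((\a.a) s)) q)
Term 2: (((\e.((((\a.a) p) e) e)) r) (\d.(\e.((d e) e))))
Alpha-equivalence: compare structure up to binder renaming.
Result: False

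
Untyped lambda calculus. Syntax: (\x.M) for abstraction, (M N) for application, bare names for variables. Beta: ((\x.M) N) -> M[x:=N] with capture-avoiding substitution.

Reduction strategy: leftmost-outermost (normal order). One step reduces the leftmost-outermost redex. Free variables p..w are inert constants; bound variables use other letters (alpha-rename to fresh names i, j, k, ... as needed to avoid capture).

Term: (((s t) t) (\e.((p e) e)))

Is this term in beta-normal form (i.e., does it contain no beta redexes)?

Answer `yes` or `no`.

Term: (((s t) t) (\e.((p e) e)))
No beta redexes found.

Answer: yes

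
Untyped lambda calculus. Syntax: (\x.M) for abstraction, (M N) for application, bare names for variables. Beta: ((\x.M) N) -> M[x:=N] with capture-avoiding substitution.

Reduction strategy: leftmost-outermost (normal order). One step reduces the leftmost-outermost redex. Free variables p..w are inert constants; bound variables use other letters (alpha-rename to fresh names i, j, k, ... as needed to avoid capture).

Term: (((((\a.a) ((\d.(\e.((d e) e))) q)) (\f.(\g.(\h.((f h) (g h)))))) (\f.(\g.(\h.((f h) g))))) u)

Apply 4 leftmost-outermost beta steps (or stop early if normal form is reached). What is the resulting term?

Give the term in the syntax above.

Answer: ((((q (\f.(\g.(\h.((f h) (g h)))))) (\f.(\g.(\h.((f h) (g h)))))) (\f.(\g.(\h.((f h) g))))) u)

Derivation:
Step 0: (((((\a.a) ((\d.(\e.((d e) e))) q)) (\f.(\g.(\h.((f h) (g h)))))) (\f.(\g.(\h.((f h) g))))) u)
Step 1: (((((\d.(\e.((d e) e))) q) (\f.(\g.(\h.((f h) (g h)))))) (\f.(\g.(\h.((f h) g))))) u)
Step 2: ((((\e.((q e) e)) (\f.(\g.(\h.((f h) (g h)))))) (\f.(\g.(\h.((f h) g))))) u)
Step 3: ((((q (\f.(\g.(\h.((f h) (g h)))))) (\f.(\g.(\h.((f h) (g h)))))) (\f.(\g.(\h.((f h) g))))) u)
Step 4: (normal form reached)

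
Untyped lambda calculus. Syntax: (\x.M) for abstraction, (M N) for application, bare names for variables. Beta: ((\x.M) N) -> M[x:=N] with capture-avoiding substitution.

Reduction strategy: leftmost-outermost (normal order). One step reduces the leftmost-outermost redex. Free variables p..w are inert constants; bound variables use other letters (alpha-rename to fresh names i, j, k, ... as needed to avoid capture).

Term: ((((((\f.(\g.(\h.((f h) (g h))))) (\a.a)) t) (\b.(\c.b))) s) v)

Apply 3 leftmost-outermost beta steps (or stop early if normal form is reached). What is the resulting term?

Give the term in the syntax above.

Answer: (((((\a.a) (\b.(\c.b))) (t (\b.(\c.b)))) s) v)

Derivation:
Step 0: ((((((\f.(\g.(\h.((f h) (g h))))) (\a.a)) t) (\b.(\c.b))) s) v)
Step 1: (((((\g.(\h.(((\a.a) h) (g h)))) t) (\b.(\c.b))) s) v)
Step 2: ((((\h.(((\a.a) h) (t h))) (\b.(\c.b))) s) v)
Step 3: (((((\a.a) (\b.(\c.b))) (t (\b.(\c.b)))) s) v)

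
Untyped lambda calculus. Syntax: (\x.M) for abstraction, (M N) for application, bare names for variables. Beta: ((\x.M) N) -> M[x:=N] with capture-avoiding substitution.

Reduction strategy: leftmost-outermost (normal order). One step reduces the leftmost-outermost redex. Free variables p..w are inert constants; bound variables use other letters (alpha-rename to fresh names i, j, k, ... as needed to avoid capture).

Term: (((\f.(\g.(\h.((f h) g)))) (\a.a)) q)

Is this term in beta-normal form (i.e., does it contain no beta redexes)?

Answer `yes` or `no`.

Answer: no

Derivation:
Term: (((\f.(\g.(\h.((f h) g)))) (\a.a)) q)
Found 1 beta redex(es).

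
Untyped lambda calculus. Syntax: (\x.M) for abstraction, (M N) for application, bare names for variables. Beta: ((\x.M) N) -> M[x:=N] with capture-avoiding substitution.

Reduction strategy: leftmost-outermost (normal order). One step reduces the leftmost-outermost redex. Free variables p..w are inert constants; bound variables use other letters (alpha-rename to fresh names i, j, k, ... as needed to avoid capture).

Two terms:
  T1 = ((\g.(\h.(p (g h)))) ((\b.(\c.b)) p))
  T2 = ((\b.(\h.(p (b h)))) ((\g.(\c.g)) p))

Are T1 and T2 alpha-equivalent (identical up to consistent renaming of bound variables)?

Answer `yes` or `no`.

Answer: yes

Derivation:
Term 1: ((\g.(\h.(p (g h)))) ((\b.(\c.b)) p))
Term 2: ((\b.(\h.(p (b h)))) ((\g.(\c.g)) p))
Alpha-equivalence: compare structure up to binder renaming.
Result: True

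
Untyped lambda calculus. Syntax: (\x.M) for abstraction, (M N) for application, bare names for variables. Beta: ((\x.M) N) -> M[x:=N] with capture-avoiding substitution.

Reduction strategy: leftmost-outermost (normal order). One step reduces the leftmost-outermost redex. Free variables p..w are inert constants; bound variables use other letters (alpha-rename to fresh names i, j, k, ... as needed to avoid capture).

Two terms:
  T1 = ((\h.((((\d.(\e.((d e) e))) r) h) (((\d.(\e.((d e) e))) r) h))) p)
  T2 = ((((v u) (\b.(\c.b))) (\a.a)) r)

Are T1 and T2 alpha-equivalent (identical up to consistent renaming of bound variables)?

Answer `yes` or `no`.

Term 1: ((\h.((((\d.(\e.((d e) e))) r) h) (((\d.(\e.((d e) e))) r) h))) p)
Term 2: ((((v u) (\b.(\c.b))) (\a.a)) r)
Alpha-equivalence: compare structure up to binder renaming.
Result: False

Answer: no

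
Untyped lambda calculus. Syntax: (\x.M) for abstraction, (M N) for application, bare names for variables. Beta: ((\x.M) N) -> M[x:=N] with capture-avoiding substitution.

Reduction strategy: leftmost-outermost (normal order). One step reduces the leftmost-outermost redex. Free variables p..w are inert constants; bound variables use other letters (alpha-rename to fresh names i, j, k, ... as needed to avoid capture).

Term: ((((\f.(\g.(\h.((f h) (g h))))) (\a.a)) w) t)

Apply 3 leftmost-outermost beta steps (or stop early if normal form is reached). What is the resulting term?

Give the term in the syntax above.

Step 0: ((((\f.(\g.(\h.((f h) (g h))))) (\a.a)) w) t)
Step 1: (((\g.(\h.(((\a.a) h) (g h)))) w) t)
Step 2: ((\h.(((\a.a) h) (w h))) t)
Step 3: (((\a.a) t) (w t))

Answer: (((\a.a) t) (w t))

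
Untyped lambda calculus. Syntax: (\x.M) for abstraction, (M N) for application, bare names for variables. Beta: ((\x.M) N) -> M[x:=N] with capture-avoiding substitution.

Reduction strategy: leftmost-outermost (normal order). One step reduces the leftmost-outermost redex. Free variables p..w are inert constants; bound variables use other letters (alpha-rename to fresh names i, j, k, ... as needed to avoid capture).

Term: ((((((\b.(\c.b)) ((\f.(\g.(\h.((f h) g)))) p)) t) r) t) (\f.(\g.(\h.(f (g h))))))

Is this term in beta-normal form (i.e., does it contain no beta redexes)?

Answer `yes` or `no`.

Answer: no

Derivation:
Term: ((((((\b.(\c.b)) ((\f.(\g.(\h.((f h) g)))) p)) t) r) t) (\f.(\g.(\h.(f (g h))))))
Found 2 beta redex(es).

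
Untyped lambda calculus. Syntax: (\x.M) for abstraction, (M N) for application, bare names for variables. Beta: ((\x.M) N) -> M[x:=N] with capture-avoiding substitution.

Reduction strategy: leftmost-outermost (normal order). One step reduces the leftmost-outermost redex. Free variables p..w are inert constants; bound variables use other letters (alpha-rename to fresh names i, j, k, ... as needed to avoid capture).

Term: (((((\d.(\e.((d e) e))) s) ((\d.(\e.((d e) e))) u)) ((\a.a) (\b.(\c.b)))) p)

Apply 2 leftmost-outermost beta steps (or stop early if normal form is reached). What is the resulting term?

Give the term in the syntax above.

Answer: ((((s ((\d.(\e.((d e) e))) u)) ((\d.(\e.((d e) e))) u)) ((\a.a) (\b.(\c.b)))) p)

Derivation:
Step 0: (((((\d.(\e.((d e) e))) s) ((\d.(\e.((d e) e))) u)) ((\a.a) (\b.(\c.b)))) p)
Step 1: ((((\e.((s e) e)) ((\d.(\e.((d e) e))) u)) ((\a.a) (\b.(\c.b)))) p)
Step 2: ((((s ((\d.(\e.((d e) e))) u)) ((\d.(\e.((d e) e))) u)) ((\a.a) (\b.(\c.b)))) p)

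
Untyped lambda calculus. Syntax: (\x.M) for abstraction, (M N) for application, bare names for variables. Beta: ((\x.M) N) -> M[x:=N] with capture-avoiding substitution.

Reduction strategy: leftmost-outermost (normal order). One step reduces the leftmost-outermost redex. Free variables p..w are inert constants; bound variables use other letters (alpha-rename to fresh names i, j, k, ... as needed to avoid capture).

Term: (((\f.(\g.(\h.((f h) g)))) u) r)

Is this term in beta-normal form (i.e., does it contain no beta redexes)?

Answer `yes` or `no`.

Answer: no

Derivation:
Term: (((\f.(\g.(\h.((f h) g)))) u) r)
Found 1 beta redex(es).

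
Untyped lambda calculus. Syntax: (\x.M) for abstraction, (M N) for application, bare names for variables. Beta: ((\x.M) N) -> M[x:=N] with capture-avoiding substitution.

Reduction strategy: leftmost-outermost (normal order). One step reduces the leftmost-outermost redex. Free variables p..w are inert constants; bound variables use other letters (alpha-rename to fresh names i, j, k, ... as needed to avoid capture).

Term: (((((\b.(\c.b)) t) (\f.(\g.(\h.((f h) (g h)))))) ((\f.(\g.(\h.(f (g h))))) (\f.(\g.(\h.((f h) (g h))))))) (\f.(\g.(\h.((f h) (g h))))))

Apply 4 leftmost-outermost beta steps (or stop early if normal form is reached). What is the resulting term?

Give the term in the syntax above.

Step 0: (((((\b.(\c.b)) t) (\f.(\g.(\h.((f h) (g h)))))) ((\f.(\g.(\h.(f (g h))))) (\f.(\g.(\h.((f h) (g h))))))) (\f.(\g.(\h.((f h) (g h))))))
Step 1: ((((\c.t) (\f.(\g.(\h.((f h) (g h)))))) ((\f.(\g.(\h.(f (g h))))) (\f.(\g.(\h.((f h) (g h))))))) (\f.(\g.(\h.((f h) (g h))))))
Step 2: ((t ((\f.(\g.(\h.(f (g h))))) (\f.(\g.(\h.((f h) (g h))))))) (\f.(\g.(\h.((f h) (g h))))))
Step 3: ((t (\g.(\h.((\f.(\g.(\h.((f h) (g h))))) (g h))))) (\f.(\g.(\h.((f h) (g h))))))
Step 4: ((t (\g.(\h.(\i.(\j.(((g h) j) (i j))))))) (\f.(\g.(\h.((f h) (g h))))))

Answer: ((t (\g.(\h.(\i.(\j.(((g h) j) (i j))))))) (\f.(\g.(\h.((f h) (g h))))))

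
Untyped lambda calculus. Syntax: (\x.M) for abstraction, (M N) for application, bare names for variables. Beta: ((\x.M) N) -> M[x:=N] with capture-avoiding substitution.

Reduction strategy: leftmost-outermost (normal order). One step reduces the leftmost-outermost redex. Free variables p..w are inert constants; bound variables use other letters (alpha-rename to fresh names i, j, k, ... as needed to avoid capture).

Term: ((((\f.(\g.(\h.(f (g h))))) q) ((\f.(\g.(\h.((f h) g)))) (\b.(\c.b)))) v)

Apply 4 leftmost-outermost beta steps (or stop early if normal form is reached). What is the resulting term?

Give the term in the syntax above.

Answer: (q ((\g.(\h.(((\b.(\c.b)) h) g))) v))

Derivation:
Step 0: ((((\f.(\g.(\h.(f (g h))))) q) ((\f.(\g.(\h.((f h) g)))) (\b.(\c.b)))) v)
Step 1: (((\g.(\h.(q (g h)))) ((\f.(\g.(\h.((f h) g)))) (\b.(\c.b)))) v)
Step 2: ((\h.(q (((\f.(\g.(\h.((f h) g)))) (\b.(\c.b))) h))) v)
Step 3: (q (((\f.(\g.(\h.((f h) g)))) (\b.(\c.b))) v))
Step 4: (q ((\g.(\h.(((\b.(\c.b)) h) g))) v))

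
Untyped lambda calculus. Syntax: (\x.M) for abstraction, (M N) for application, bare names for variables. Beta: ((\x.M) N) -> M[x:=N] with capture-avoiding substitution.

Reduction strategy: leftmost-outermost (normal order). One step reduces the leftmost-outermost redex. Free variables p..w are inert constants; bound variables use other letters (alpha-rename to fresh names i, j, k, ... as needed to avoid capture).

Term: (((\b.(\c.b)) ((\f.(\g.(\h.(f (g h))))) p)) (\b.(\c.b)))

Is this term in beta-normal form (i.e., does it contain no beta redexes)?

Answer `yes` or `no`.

Answer: no

Derivation:
Term: (((\b.(\c.b)) ((\f.(\g.(\h.(f (g h))))) p)) (\b.(\c.b)))
Found 2 beta redex(es).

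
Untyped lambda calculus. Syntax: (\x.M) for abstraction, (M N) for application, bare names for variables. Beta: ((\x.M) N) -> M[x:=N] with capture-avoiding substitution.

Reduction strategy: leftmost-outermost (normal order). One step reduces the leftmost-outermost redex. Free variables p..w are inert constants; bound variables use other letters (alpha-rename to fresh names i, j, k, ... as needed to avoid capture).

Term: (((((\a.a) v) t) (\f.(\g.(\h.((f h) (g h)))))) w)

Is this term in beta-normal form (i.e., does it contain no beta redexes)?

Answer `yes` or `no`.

Term: (((((\a.a) v) t) (\f.(\g.(\h.((f h) (g h)))))) w)
Found 1 beta redex(es).

Answer: no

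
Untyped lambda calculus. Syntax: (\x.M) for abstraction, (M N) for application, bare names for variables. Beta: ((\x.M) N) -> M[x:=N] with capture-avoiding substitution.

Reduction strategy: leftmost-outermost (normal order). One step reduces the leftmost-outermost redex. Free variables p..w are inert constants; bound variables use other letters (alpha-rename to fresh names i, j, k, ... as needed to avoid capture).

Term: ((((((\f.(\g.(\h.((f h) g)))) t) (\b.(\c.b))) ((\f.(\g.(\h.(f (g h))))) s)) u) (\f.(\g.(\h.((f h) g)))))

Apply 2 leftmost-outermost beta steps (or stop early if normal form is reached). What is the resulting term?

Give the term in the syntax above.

Answer: ((((\h.((t h) (\b.(\c.b)))) ((\f.(\g.(\h.(f (g h))))) s)) u) (\f.(\g.(\h.((f h) g)))))

Derivation:
Step 0: ((((((\f.(\g.(\h.((f h) g)))) t) (\b.(\c.b))) ((\f.(\g.(\h.(f (g h))))) s)) u) (\f.(\g.(\h.((f h) g)))))
Step 1: (((((\g.(\h.((t h) g))) (\b.(\c.b))) ((\f.(\g.(\h.(f (g h))))) s)) u) (\f.(\g.(\h.((f h) g)))))
Step 2: ((((\h.((t h) (\b.(\c.b)))) ((\f.(\g.(\h.(f (g h))))) s)) u) (\f.(\g.(\h.((f h) g)))))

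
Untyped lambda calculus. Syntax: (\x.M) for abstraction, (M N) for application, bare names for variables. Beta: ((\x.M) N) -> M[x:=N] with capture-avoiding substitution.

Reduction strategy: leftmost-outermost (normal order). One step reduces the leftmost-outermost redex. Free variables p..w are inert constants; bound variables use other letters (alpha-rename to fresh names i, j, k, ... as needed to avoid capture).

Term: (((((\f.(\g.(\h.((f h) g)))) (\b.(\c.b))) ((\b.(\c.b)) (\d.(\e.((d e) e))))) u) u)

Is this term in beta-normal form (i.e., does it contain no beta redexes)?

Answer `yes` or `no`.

Term: (((((\f.(\g.(\h.((f h) g)))) (\b.(\c.b))) ((\b.(\c.b)) (\d.(\e.((d e) e))))) u) u)
Found 2 beta redex(es).

Answer: no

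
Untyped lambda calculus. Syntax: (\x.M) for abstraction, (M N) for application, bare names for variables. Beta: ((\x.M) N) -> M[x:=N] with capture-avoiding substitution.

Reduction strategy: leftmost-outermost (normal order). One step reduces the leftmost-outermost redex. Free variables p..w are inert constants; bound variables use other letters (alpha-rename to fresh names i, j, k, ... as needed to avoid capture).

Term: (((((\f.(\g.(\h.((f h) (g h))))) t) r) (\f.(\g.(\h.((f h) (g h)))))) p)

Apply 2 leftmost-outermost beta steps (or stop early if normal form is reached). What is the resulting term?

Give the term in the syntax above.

Step 0: (((((\f.(\g.(\h.((f h) (g h))))) t) r) (\f.(\g.(\h.((f h) (g h)))))) p)
Step 1: ((((\g.(\h.((t h) (g h)))) r) (\f.(\g.(\h.((f h) (g h)))))) p)
Step 2: (((\h.((t h) (r h))) (\f.(\g.(\h.((f h) (g h)))))) p)

Answer: (((\h.((t h) (r h))) (\f.(\g.(\h.((f h) (g h)))))) p)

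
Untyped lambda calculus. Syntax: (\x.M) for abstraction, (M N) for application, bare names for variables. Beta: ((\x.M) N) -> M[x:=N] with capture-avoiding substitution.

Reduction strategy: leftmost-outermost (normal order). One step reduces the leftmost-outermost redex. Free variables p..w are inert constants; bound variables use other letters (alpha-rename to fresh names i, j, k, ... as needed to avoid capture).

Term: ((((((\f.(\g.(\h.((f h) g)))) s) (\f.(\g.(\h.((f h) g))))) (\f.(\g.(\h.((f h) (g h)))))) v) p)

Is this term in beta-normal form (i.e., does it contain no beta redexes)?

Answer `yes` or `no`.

Answer: no

Derivation:
Term: ((((((\f.(\g.(\h.((f h) g)))) s) (\f.(\g.(\h.((f h) g))))) (\f.(\g.(\h.((f h) (g h)))))) v) p)
Found 1 beta redex(es).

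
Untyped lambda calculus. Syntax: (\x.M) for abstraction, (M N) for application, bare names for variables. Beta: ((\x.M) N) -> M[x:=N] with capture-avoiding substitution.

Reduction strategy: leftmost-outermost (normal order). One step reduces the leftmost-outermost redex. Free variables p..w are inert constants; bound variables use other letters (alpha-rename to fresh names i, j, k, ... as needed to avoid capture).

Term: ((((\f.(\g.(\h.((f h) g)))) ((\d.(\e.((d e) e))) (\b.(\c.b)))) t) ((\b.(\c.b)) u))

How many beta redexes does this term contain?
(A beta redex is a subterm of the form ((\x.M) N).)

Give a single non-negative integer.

Term: ((((\f.(\g.(\h.((f h) g)))) ((\d.(\e.((d e) e))) (\b.(\c.b)))) t) ((\b.(\c.b)) u))
  Redex: ((\f.(\g.(\h.((f h) g)))) ((\d.(\e.((d e) e))) (\b.(\c.b))))
  Redex: ((\d.(\e.((d e) e))) (\b.(\c.b)))
  Redex: ((\b.(\c.b)) u)
Total redexes: 3

Answer: 3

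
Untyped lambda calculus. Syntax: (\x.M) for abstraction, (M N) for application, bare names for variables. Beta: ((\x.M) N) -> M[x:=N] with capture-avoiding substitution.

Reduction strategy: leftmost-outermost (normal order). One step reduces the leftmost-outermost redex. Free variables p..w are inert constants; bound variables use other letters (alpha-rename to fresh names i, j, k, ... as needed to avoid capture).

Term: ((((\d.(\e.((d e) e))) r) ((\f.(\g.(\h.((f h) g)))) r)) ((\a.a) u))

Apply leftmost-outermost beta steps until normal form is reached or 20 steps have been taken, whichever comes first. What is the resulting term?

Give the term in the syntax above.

Answer: (((r (\g.(\h.((r h) g)))) (\g.(\h.((r h) g)))) u)

Derivation:
Step 0: ((((\d.(\e.((d e) e))) r) ((\f.(\g.(\h.((f h) g)))) r)) ((\a.a) u))
Step 1: (((\e.((r e) e)) ((\f.(\g.(\h.((f h) g)))) r)) ((\a.a) u))
Step 2: (((r ((\f.(\g.(\h.((f h) g)))) r)) ((\f.(\g.(\h.((f h) g)))) r)) ((\a.a) u))
Step 3: (((r (\g.(\h.((r h) g)))) ((\f.(\g.(\h.((f h) g)))) r)) ((\a.a) u))
Step 4: (((r (\g.(\h.((r h) g)))) (\g.(\h.((r h) g)))) ((\a.a) u))
Step 5: (((r (\g.(\h.((r h) g)))) (\g.(\h.((r h) g)))) u)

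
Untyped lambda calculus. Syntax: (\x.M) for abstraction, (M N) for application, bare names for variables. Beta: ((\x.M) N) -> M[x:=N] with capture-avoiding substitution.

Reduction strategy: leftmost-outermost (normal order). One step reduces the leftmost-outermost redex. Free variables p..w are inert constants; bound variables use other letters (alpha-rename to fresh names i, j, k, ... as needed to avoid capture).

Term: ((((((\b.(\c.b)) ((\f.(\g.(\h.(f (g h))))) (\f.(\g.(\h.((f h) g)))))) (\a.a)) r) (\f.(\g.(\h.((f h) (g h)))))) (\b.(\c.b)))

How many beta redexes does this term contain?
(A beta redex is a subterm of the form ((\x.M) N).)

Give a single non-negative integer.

Answer: 2

Derivation:
Term: ((((((\b.(\c.b)) ((\f.(\g.(\h.(f (g h))))) (\f.(\g.(\h.((f h) g)))))) (\a.a)) r) (\f.(\g.(\h.((f h) (g h)))))) (\b.(\c.b)))
  Redex: ((\b.(\c.b)) ((\f.(\g.(\h.(f (g h))))) (\f.(\g.(\h.((f h) g))))))
  Redex: ((\f.(\g.(\h.(f (g h))))) (\f.(\g.(\h.((f h) g)))))
Total redexes: 2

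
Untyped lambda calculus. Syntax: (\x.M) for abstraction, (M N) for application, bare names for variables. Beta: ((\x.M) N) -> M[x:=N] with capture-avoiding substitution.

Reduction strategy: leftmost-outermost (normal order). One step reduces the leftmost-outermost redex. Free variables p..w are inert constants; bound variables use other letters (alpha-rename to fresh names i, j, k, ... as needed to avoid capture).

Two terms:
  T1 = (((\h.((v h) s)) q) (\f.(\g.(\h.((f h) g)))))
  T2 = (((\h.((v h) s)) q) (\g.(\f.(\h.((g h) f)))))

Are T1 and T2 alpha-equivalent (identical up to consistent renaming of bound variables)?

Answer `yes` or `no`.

Answer: yes

Derivation:
Term 1: (((\h.((v h) s)) q) (\f.(\g.(\h.((f h) g)))))
Term 2: (((\h.((v h) s)) q) (\g.(\f.(\h.((g h) f)))))
Alpha-equivalence: compare structure up to binder renaming.
Result: True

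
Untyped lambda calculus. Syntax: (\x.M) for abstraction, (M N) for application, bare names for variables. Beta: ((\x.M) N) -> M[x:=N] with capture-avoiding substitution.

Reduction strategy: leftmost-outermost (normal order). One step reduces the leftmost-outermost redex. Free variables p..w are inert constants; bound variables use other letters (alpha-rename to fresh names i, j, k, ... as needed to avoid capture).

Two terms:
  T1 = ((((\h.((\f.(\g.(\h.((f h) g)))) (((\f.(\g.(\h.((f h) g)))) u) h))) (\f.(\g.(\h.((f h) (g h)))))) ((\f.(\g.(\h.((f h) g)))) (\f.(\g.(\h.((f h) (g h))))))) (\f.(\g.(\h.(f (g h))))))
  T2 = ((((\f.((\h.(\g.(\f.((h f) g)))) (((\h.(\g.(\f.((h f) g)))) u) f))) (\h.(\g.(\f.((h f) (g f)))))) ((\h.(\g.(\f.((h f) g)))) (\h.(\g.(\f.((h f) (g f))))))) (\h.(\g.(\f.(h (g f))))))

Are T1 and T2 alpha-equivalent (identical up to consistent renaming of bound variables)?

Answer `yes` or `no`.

Term 1: ((((\h.((\f.(\g.(\h.((f h) g)))) (((\f.(\g.(\h.((f h) g)))) u) h))) (\f.(\g.(\h.((f h) (g h)))))) ((\f.(\g.(\h.((f h) g)))) (\f.(\g.(\h.((f h) (g h))))))) (\f.(\g.(\h.(f (g h))))))
Term 2: ((((\f.((\h.(\g.(\f.((h f) g)))) (((\h.(\g.(\f.((h f) g)))) u) f))) (\h.(\g.(\f.((h f) (g f)))))) ((\h.(\g.(\f.((h f) g)))) (\h.(\g.(\f.((h f) (g f))))))) (\h.(\g.(\f.(h (g f))))))
Alpha-equivalence: compare structure up to binder renaming.
Result: True

Answer: yes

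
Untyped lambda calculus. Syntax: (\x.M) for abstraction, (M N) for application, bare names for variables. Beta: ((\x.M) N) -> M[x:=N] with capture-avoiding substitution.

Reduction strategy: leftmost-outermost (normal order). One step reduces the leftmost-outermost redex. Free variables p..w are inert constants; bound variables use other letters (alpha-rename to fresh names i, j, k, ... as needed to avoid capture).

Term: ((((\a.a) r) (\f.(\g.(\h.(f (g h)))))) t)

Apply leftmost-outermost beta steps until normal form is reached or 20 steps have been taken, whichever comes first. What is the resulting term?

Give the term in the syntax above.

Answer: ((r (\f.(\g.(\h.(f (g h)))))) t)

Derivation:
Step 0: ((((\a.a) r) (\f.(\g.(\h.(f (g h)))))) t)
Step 1: ((r (\f.(\g.(\h.(f (g h)))))) t)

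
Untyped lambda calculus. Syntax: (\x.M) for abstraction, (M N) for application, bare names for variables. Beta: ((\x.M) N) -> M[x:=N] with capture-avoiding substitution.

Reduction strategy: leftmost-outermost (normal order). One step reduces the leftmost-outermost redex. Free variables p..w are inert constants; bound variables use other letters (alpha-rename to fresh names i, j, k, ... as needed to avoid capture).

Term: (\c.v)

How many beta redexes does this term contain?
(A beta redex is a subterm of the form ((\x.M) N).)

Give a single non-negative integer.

Term: (\c.v)
  (no redexes)
Total redexes: 0

Answer: 0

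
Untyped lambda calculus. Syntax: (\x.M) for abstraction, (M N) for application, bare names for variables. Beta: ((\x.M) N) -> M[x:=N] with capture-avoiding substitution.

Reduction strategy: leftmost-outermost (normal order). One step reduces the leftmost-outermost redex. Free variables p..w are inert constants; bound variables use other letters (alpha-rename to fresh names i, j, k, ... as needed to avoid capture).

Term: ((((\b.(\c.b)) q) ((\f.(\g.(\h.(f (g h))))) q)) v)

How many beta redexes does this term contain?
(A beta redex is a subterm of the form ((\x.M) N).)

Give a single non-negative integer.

Term: ((((\b.(\c.b)) q) ((\f.(\g.(\h.(f (g h))))) q)) v)
  Redex: ((\b.(\c.b)) q)
  Redex: ((\f.(\g.(\h.(f (g h))))) q)
Total redexes: 2

Answer: 2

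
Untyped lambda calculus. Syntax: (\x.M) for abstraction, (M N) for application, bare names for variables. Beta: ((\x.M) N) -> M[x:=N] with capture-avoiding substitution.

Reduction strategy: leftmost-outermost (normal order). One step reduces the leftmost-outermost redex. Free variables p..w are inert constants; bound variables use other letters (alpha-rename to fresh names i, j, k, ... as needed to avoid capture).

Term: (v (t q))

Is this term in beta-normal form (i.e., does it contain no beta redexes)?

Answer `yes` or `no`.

Answer: yes

Derivation:
Term: (v (t q))
No beta redexes found.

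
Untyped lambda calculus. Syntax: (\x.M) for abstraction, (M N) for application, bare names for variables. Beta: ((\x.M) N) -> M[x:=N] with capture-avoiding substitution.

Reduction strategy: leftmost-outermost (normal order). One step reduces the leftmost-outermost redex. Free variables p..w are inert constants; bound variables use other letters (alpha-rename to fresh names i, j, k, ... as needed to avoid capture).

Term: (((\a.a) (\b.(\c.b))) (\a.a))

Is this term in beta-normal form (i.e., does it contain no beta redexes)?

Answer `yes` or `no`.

Answer: no

Derivation:
Term: (((\a.a) (\b.(\c.b))) (\a.a))
Found 1 beta redex(es).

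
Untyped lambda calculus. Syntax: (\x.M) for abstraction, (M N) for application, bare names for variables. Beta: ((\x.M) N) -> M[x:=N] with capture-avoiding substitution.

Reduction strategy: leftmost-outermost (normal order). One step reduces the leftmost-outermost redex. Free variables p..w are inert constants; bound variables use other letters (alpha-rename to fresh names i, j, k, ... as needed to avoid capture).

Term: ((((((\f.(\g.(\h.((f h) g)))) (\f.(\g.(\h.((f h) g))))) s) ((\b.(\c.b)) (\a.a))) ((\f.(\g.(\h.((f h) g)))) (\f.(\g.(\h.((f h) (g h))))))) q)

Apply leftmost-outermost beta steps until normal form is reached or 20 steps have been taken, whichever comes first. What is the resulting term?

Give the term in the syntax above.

Step 0: ((((((\f.(\g.(\h.((f h) g)))) (\f.(\g.(\h.((f h) g))))) s) ((\b.(\c.b)) (\a.a))) ((\f.(\g.(\h.((f h) g)))) (\f.(\g.(\h.((f h) (g h))))))) q)
Step 1: (((((\g.(\h.(((\f.(\g.(\h.((f h) g)))) h) g))) s) ((\b.(\c.b)) (\a.a))) ((\f.(\g.(\h.((f h) g)))) (\f.(\g.(\h.((f h) (g h))))))) q)
Step 2: ((((\h.(((\f.(\g.(\h.((f h) g)))) h) s)) ((\b.(\c.b)) (\a.a))) ((\f.(\g.(\h.((f h) g)))) (\f.(\g.(\h.((f h) (g h))))))) q)
Step 3: (((((\f.(\g.(\h.((f h) g)))) ((\b.(\c.b)) (\a.a))) s) ((\f.(\g.(\h.((f h) g)))) (\f.(\g.(\h.((f h) (g h))))))) q)
Step 4: ((((\g.(\h.((((\b.(\c.b)) (\a.a)) h) g))) s) ((\f.(\g.(\h.((f h) g)))) (\f.(\g.(\h.((f h) (g h))))))) q)
Step 5: (((\h.((((\b.(\c.b)) (\a.a)) h) s)) ((\f.(\g.(\h.((f h) g)))) (\f.(\g.(\h.((f h) (g h))))))) q)
Step 6: (((((\b.(\c.b)) (\a.a)) ((\f.(\g.(\h.((f h) g)))) (\f.(\g.(\h.((f h) (g h))))))) s) q)
Step 7: ((((\c.(\a.a)) ((\f.(\g.(\h.((f h) g)))) (\f.(\g.(\h.((f h) (g h))))))) s) q)
Step 8: (((\a.a) s) q)
Step 9: (s q)

Answer: (s q)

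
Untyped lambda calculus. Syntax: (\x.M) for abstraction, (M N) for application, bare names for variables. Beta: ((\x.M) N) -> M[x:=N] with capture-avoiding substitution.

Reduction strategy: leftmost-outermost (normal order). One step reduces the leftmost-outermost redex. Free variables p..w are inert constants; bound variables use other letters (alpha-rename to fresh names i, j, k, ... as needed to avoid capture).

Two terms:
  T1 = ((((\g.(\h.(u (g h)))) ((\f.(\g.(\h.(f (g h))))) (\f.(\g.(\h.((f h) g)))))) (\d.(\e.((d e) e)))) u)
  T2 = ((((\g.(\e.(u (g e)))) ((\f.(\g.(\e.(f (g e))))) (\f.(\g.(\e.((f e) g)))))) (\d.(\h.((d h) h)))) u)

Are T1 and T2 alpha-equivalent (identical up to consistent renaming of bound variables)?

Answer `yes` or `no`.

Answer: yes

Derivation:
Term 1: ((((\g.(\h.(u (g h)))) ((\f.(\g.(\h.(f (g h))))) (\f.(\g.(\h.((f h) g)))))) (\d.(\e.((d e) e)))) u)
Term 2: ((((\g.(\e.(u (g e)))) ((\f.(\g.(\e.(f (g e))))) (\f.(\g.(\e.((f e) g)))))) (\d.(\h.((d h) h)))) u)
Alpha-equivalence: compare structure up to binder renaming.
Result: True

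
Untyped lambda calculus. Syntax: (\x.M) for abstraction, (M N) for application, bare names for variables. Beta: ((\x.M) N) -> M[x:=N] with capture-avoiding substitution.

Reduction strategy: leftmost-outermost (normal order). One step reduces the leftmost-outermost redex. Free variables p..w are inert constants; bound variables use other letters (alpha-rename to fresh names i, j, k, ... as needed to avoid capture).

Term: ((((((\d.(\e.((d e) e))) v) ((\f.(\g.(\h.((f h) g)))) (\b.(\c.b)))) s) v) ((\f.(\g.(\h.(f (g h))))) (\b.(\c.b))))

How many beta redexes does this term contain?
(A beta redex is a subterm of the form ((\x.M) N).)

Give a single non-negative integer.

Term: ((((((\d.(\e.((d e) e))) v) ((\f.(\g.(\h.((f h) g)))) (\b.(\c.b)))) s) v) ((\f.(\g.(\h.(f (g h))))) (\b.(\c.b))))
  Redex: ((\d.(\e.((d e) e))) v)
  Redex: ((\f.(\g.(\h.((f h) g)))) (\b.(\c.b)))
  Redex: ((\f.(\g.(\h.(f (g h))))) (\b.(\c.b)))
Total redexes: 3

Answer: 3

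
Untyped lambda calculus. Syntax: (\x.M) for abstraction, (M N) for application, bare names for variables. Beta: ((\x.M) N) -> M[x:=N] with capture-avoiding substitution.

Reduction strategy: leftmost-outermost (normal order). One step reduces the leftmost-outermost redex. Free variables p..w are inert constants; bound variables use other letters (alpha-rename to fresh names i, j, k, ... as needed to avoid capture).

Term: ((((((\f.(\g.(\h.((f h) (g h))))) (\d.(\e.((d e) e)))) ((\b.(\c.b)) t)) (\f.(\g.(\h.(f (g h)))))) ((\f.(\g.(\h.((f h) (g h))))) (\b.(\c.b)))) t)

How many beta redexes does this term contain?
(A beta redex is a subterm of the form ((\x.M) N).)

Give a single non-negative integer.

Answer: 3

Derivation:
Term: ((((((\f.(\g.(\h.((f h) (g h))))) (\d.(\e.((d e) e)))) ((\b.(\c.b)) t)) (\f.(\g.(\h.(f (g h)))))) ((\f.(\g.(\h.((f h) (g h))))) (\b.(\c.b)))) t)
  Redex: ((\f.(\g.(\h.((f h) (g h))))) (\d.(\e.((d e) e))))
  Redex: ((\b.(\c.b)) t)
  Redex: ((\f.(\g.(\h.((f h) (g h))))) (\b.(\c.b)))
Total redexes: 3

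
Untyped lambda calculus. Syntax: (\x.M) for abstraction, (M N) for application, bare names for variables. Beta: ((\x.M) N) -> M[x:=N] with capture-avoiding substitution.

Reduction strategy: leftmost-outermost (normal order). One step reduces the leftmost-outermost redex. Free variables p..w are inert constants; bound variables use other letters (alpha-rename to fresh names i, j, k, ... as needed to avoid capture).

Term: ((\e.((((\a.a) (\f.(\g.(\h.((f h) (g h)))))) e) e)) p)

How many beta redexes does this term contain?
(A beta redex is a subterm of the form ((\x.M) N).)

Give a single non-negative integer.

Answer: 2

Derivation:
Term: ((\e.((((\a.a) (\f.(\g.(\h.((f h) (g h)))))) e) e)) p)
  Redex: ((\e.((((\a.a) (\f.(\g.(\h.((f h) (g h)))))) e) e)) p)
  Redex: ((\a.a) (\f.(\g.(\h.((f h) (g h))))))
Total redexes: 2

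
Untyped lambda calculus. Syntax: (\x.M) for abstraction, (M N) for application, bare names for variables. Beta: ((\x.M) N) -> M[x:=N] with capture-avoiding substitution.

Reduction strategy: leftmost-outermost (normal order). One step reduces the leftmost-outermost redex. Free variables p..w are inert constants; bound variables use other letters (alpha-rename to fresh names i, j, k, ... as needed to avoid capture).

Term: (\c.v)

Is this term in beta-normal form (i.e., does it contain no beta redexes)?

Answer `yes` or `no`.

Term: (\c.v)
No beta redexes found.

Answer: yes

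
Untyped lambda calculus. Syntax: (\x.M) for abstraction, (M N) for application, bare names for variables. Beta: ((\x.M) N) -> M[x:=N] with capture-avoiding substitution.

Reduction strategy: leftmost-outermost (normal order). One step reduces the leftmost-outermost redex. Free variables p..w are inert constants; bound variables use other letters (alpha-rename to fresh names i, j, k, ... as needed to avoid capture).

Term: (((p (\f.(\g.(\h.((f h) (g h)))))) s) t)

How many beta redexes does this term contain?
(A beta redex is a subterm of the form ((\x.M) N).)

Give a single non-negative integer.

Term: (((p (\f.(\g.(\h.((f h) (g h)))))) s) t)
  (no redexes)
Total redexes: 0

Answer: 0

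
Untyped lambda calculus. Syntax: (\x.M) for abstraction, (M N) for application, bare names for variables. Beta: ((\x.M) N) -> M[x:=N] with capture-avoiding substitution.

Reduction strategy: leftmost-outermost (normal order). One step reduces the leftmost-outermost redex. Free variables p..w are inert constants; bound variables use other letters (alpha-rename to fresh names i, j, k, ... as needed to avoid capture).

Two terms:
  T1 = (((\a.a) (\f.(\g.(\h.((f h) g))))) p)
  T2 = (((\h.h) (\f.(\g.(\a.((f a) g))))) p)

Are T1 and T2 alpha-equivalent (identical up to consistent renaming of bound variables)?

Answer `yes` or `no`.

Term 1: (((\a.a) (\f.(\g.(\h.((f h) g))))) p)
Term 2: (((\h.h) (\f.(\g.(\a.((f a) g))))) p)
Alpha-equivalence: compare structure up to binder renaming.
Result: True

Answer: yes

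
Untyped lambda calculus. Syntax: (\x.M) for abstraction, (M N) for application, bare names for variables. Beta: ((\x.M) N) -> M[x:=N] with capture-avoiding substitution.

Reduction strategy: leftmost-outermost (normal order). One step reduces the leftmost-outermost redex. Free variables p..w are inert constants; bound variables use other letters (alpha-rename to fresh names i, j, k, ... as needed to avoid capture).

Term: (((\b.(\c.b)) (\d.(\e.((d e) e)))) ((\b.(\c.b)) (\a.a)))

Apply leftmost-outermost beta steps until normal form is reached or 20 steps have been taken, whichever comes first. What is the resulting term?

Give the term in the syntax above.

Answer: (\d.(\e.((d e) e)))

Derivation:
Step 0: (((\b.(\c.b)) (\d.(\e.((d e) e)))) ((\b.(\c.b)) (\a.a)))
Step 1: ((\c.(\d.(\e.((d e) e)))) ((\b.(\c.b)) (\a.a)))
Step 2: (\d.(\e.((d e) e)))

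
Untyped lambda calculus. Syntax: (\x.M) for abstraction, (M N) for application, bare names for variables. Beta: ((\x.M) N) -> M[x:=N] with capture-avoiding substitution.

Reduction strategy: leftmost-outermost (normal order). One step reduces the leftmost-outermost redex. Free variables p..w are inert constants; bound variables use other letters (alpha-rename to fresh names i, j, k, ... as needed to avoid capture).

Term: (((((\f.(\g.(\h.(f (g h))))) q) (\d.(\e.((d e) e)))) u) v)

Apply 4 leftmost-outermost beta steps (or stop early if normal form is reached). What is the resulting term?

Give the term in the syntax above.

Step 0: (((((\f.(\g.(\h.(f (g h))))) q) (\d.(\e.((d e) e)))) u) v)
Step 1: ((((\g.(\h.(q (g h)))) (\d.(\e.((d e) e)))) u) v)
Step 2: (((\h.(q ((\d.(\e.((d e) e))) h))) u) v)
Step 3: ((q ((\d.(\e.((d e) e))) u)) v)
Step 4: ((q (\e.((u e) e))) v)

Answer: ((q (\e.((u e) e))) v)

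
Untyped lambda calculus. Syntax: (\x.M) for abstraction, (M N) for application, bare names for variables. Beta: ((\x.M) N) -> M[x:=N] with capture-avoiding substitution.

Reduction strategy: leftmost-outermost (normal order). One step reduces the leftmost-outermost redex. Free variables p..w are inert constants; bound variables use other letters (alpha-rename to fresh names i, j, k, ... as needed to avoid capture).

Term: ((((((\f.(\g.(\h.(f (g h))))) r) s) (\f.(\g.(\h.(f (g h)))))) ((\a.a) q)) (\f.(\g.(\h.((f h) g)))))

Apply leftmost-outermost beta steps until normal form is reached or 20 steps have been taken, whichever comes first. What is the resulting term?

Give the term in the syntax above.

Step 0: ((((((\f.(\g.(\h.(f (g h))))) r) s) (\f.(\g.(\h.(f (g h)))))) ((\a.a) q)) (\f.(\g.(\h.((f h) g)))))
Step 1: (((((\g.(\h.(r (g h)))) s) (\f.(\g.(\h.(f (g h)))))) ((\a.a) q)) (\f.(\g.(\h.((f h) g)))))
Step 2: ((((\h.(r (s h))) (\f.(\g.(\h.(f (g h)))))) ((\a.a) q)) (\f.(\g.(\h.((f h) g)))))
Step 3: (((r (s (\f.(\g.(\h.(f (g h))))))) ((\a.a) q)) (\f.(\g.(\h.((f h) g)))))
Step 4: (((r (s (\f.(\g.(\h.(f (g h))))))) q) (\f.(\g.(\h.((f h) g)))))

Answer: (((r (s (\f.(\g.(\h.(f (g h))))))) q) (\f.(\g.(\h.((f h) g)))))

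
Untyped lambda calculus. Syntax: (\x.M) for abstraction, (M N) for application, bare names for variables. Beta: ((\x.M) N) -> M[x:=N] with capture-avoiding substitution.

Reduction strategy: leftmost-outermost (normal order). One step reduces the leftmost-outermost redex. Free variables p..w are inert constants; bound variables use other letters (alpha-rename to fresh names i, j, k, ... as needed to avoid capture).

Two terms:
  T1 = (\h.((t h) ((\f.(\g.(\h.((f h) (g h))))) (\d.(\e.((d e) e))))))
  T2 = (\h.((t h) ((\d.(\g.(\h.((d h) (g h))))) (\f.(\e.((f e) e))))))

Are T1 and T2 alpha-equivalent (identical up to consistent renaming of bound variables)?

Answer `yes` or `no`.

Term 1: (\h.((t h) ((\f.(\g.(\h.((f h) (g h))))) (\d.(\e.((d e) e))))))
Term 2: (\h.((t h) ((\d.(\g.(\h.((d h) (g h))))) (\f.(\e.((f e) e))))))
Alpha-equivalence: compare structure up to binder renaming.
Result: True

Answer: yes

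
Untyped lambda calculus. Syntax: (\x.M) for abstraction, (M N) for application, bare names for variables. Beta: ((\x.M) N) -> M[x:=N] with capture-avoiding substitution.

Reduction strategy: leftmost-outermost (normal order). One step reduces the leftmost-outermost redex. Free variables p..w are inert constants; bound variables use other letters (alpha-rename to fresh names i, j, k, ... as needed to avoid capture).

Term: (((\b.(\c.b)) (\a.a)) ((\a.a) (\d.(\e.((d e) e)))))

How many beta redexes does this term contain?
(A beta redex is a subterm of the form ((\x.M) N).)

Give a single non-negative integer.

Term: (((\b.(\c.b)) (\a.a)) ((\a.a) (\d.(\e.((d e) e)))))
  Redex: ((\b.(\c.b)) (\a.a))
  Redex: ((\a.a) (\d.(\e.((d e) e))))
Total redexes: 2

Answer: 2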